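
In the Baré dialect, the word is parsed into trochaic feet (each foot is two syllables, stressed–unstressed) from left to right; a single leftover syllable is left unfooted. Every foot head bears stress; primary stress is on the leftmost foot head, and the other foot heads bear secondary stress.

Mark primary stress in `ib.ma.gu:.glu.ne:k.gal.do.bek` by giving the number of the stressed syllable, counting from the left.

1

Parse left to right into trochaic (ˈσσ) feet: (ˈib.ma) (ˈgu:.glu) (ˈne:k.gal) (ˈdo.bek).
Foot heads (stressed positions): 1, 3, 5, 7.
End Rule Leftmost: primary stress on the leftmost head = syllable 1.
Primary stress: syllable 1 → ˈib.ma.gu:.glu.ne:k.gal.do.bek.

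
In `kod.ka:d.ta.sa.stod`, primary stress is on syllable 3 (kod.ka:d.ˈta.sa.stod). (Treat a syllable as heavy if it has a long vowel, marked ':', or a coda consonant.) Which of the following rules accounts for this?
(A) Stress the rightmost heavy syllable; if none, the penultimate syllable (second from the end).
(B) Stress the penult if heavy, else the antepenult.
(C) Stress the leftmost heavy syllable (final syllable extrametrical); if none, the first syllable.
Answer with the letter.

B

Rule A → syllable 5 (observed: 3).
Rule B → syllable 3 ✓.
Rule C → syllable 1 (observed: 3).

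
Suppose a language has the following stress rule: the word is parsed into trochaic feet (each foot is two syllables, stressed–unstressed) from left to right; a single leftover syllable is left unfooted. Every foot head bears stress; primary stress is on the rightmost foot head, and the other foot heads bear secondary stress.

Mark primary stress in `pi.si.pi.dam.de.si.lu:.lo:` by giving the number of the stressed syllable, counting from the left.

Parse left to right into trochaic (ˈσσ) feet: (ˈpi.si) (ˈpi.dam) (ˈde.si) (ˈlu:.lo:).
Foot heads (stressed positions): 1, 3, 5, 7.
End Rule Rightmost: primary stress on the rightmost head = syllable 7.
Primary stress: syllable 7 → pi.si.pi.dam.de.si.ˈlu:.lo:.

7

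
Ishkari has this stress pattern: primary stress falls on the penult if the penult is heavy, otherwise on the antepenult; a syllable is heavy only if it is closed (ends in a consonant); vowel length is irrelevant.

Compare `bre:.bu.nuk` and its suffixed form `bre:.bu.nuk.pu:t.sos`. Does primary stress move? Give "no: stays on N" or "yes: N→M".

yes: 1→4

Base `bre:.bu.nuk` (3 syllables):
  Weights: 1 bre: L, 2 bu L, 3 nuk H.
  The penult (syllable 2, bu) is light, so stress falls on the antepenult (syllable 1, bre:).
  → primary stress on syllable 1.
Suffixed `bre:.bu.nuk.pu:t.sos` (5 syllables):
  Weights: 3 nuk H, 4 pu:t H, 5 sos H.
  The penult (syllable 4, pu:t) is heavy, so it takes stress.
  → primary stress on syllable 4.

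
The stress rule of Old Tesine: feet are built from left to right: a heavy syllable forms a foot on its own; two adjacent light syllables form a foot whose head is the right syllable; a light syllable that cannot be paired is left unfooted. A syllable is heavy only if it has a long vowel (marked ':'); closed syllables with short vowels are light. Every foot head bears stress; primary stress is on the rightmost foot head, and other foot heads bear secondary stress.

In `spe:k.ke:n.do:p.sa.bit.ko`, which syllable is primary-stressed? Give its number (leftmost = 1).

Weights: 1 spe:k H, 2 ke:n H, 3 do:p H, 4 sa L, 5 bit L, 6 ko L.
Parse left to right (heavy = foot alone; LL = one foot; stranded L unfooted): (ˈspe:k) (ˈke:n) (ˈdo:p) (sa.ˈbit) ko.
Foot heads: 1, 2, 3, 5.
Primary stress on the rightmost head = syllable 5.
Primary stress: syllable 5 → spe:k.ke:n.do:p.sa.ˈbit.ko.

5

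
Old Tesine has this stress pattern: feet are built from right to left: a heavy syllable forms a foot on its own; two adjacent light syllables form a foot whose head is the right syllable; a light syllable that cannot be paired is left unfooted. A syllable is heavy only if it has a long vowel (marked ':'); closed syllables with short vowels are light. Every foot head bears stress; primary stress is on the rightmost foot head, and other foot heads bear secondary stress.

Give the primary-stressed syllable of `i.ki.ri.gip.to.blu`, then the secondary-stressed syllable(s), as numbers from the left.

primary 6, secondary 2, 4

Weights: 1 i L, 2 ki L, 3 ri L, 4 gip L, 5 to L, 6 blu L.
Parse right to left (heavy = foot alone; LL = one foot; stranded L unfooted): (i.ˈki) (ri.ˈgip) (to.ˈblu).
Foot heads: 2, 4, 6.
Primary stress on the rightmost head = syllable 6.
Secondary stress on 2, 4: i.ˌki.ri.ˌgip.to.ˈblu.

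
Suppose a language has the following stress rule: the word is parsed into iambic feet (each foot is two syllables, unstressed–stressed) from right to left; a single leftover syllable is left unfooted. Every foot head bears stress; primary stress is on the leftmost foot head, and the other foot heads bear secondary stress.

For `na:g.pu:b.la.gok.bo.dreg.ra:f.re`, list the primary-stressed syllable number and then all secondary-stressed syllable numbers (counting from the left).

Parse right to left into iambic (σˈσ) feet: (na:g.ˈpu:b) (la.ˈgok) (bo.ˈdreg) (ra:f.ˈre).
Foot heads (stressed positions): 2, 4, 6, 8.
End Rule Leftmost: primary stress on the leftmost head = syllable 2.
Secondary stress on 4, 6, 8: na:g.ˈpu:b.la.ˌgok.bo.ˌdreg.ra:f.ˌre.

primary 2, secondary 4, 6, 8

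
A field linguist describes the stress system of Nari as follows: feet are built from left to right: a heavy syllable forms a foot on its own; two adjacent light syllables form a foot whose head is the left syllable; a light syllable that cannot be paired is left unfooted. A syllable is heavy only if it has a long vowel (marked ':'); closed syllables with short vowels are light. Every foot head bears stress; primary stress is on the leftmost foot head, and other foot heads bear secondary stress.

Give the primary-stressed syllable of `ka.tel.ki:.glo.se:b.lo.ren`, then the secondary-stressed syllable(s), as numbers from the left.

primary 1, secondary 3, 5, 6

Weights: 1 ka L, 2 tel L, 3 ki: H, 4 glo L, 5 se:b H, 6 lo L, 7 ren L.
Parse left to right (heavy = foot alone; LL = one foot; stranded L unfooted): (ˈka.tel) (ˈki:) glo (ˈse:b) (ˈlo.ren).
Foot heads: 1, 3, 5, 6.
Primary stress on the leftmost head = syllable 1.
Secondary stress on 3, 5, 6: ˈka.tel.ˌki:.glo.ˌse:b.ˌlo.ren.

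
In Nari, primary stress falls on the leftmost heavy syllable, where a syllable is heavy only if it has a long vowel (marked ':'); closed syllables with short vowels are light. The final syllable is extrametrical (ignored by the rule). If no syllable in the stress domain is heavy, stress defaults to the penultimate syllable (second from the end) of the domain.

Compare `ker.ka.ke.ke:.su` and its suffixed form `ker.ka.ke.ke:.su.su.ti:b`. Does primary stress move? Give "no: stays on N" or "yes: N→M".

Base `ker.ka.ke.ke:.su` (5 syllables):
  The final syllable (5, su) is extrametrical; the stress domain is syllables 1–4.
  Weights: 1 ker L, 2 ka L, 3 ke L, 4 ke: H.
  Heavy syllables in the domain: 4. The leftmost is syllable 4 (ke:).
  → primary stress on syllable 4.
Suffixed `ker.ka.ke.ke:.su.su.ti:b` (7 syllables):
  The final syllable (7, ti:b) is extrametrical; the stress domain is syllables 1–6.
  Weights: 1 ker L, 2 ka L, 3 ke L, 4 ke: H, 5 su L, 6 su L.
  Heavy syllables in the domain: 4. The leftmost is syllable 4 (ke:).
  → primary stress on syllable 4.

no: stays on 4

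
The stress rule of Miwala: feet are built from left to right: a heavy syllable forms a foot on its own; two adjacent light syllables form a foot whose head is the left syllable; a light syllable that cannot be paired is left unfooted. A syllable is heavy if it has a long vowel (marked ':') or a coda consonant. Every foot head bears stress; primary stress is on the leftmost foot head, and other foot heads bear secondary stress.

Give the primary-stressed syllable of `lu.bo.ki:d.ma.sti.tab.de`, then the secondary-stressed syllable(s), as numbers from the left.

primary 1, secondary 3, 4, 6

Weights: 1 lu L, 2 bo L, 3 ki:d H, 4 ma L, 5 sti L, 6 tab H, 7 de L.
Parse left to right (heavy = foot alone; LL = one foot; stranded L unfooted): (ˈlu.bo) (ˈki:d) (ˈma.sti) (ˈtab) de.
Foot heads: 1, 3, 4, 6.
Primary stress on the leftmost head = syllable 1.
Secondary stress on 3, 4, 6: ˈlu.bo.ˌki:d.ˌma.sti.ˌtab.de.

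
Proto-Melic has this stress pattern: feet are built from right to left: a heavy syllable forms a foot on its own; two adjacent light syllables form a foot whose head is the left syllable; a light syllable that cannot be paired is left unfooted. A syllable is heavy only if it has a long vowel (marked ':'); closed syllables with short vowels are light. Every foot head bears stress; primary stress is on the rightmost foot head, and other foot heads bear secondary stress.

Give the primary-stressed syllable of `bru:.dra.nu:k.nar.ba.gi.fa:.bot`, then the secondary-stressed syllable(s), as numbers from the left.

primary 7, secondary 1, 3, 5

Weights: 1 bru: H, 2 dra L, 3 nu:k H, 4 nar L, 5 ba L, 6 gi L, 7 fa: H, 8 bot L.
Parse right to left (heavy = foot alone; LL = one foot; stranded L unfooted): (ˈbru:) dra (ˈnu:k) nar (ˈba.gi) (ˈfa:) bot.
Foot heads: 1, 3, 5, 7.
Primary stress on the rightmost head = syllable 7.
Secondary stress on 1, 3, 5: ˌbru:.dra.ˌnu:k.nar.ˌba.gi.ˈfa:.bot.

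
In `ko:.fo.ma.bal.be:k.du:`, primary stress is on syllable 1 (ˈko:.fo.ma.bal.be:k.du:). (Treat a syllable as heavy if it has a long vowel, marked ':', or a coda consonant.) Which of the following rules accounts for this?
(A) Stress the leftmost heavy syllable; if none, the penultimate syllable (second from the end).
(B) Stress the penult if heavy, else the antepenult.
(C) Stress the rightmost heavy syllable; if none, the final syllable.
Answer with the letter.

Rule A → syllable 1 ✓.
Rule B → syllable 5 (observed: 1).
Rule C → syllable 6 (observed: 1).

A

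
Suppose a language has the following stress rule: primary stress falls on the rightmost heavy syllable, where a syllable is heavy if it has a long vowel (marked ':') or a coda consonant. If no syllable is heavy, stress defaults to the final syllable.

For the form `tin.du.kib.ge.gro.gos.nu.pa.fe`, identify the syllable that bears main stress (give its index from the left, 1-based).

Weights: 1 tin H, 2 du L, 3 kib H, 4 ge L, 5 gro L, 6 gos H, 7 nu L, 8 pa L, 9 fe L.
Heavy syllables in the domain: 1, 3, 6. The rightmost is syllable 6 (gos).
Primary stress: syllable 6 → tin.du.kib.ge.gro.ˈgos.nu.pa.fe.

6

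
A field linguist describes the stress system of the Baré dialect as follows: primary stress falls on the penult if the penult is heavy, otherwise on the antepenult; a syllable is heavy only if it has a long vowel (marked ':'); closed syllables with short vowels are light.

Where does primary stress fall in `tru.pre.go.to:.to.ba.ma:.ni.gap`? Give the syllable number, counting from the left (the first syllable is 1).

7

Weights: 7 ma: H, 8 ni L, 9 gap L.
The penult (syllable 8, ni) is light, so stress falls on the antepenult (syllable 7, ma:).
Primary stress: syllable 7 → tru.pre.go.to:.to.ba.ˈma:.ni.gap.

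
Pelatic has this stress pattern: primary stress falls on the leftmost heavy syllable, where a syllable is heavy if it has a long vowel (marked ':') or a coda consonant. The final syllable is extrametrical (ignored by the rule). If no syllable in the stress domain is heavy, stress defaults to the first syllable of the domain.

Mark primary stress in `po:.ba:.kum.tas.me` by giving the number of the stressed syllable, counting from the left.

The final syllable (5, me) is extrametrical; the stress domain is syllables 1–4.
Weights: 1 po: H, 2 ba: H, 3 kum H, 4 tas H.
Heavy syllables in the domain: 1, 2, 3, 4. The leftmost is syllable 1 (po:).
Primary stress: syllable 1 → ˈpo:.ba:.kum.tas.me.

1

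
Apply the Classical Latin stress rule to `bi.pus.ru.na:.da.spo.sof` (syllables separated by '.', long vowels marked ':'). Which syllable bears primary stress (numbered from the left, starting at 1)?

5

Classical Latin: stress the penult if heavy (long vowel or closed), else the antepenult.
Weights: 5 da L, 6 spo L, 7 sof H.
The penult (syllable 6, spo) is light, so stress falls on the antepenult (syllable 5, da).
Stress on syllable 5: bi.pus.ru.na:.ˈda.spo.sof.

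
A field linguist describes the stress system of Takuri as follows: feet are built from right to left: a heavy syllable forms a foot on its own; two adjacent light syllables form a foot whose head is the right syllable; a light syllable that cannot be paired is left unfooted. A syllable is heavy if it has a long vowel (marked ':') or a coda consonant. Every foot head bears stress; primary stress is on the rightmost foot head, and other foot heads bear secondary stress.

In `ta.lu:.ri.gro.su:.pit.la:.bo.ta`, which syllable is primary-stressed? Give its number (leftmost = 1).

9

Weights: 1 ta L, 2 lu: H, 3 ri L, 4 gro L, 5 su: H, 6 pit H, 7 la: H, 8 bo L, 9 ta L.
Parse right to left (heavy = foot alone; LL = one foot; stranded L unfooted): ta (ˈlu:) (ri.ˈgro) (ˈsu:) (ˈpit) (ˈla:) (bo.ˈta).
Foot heads: 2, 4, 5, 6, 7, 9.
Primary stress on the rightmost head = syllable 9.
Primary stress: syllable 9 → ta.lu:.ri.gro.su:.pit.la:.bo.ˈta.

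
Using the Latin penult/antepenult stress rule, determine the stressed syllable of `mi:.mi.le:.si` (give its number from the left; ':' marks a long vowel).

Classical Latin: stress the penult if heavy (long vowel or closed), else the antepenult.
Weights: 2 mi L, 3 le: H, 4 si L.
The penult (syllable 3, le:) is heavy, so it takes stress.
Stress on syllable 3: mi:.mi.ˈle:.si.

3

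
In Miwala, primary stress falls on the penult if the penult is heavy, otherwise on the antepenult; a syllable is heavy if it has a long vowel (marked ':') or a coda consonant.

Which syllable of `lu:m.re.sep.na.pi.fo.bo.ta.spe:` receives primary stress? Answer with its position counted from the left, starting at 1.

7

Weights: 7 bo L, 8 ta L, 9 spe: H.
The penult (syllable 8, ta) is light, so stress falls on the antepenult (syllable 7, bo).
Primary stress: syllable 7 → lu:m.re.sep.na.pi.fo.ˈbo.ta.spe:.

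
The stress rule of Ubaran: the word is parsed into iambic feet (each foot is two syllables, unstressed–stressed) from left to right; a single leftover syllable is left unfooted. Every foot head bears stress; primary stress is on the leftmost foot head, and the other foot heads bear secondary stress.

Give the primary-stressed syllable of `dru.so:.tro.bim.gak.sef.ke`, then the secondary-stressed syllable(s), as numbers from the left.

primary 2, secondary 4, 6

Parse left to right into iambic (σˈσ) feet: (dru.ˈso:) (tro.ˈbim) (gak.ˈsef) ke. Syllable 7 is left unfooted.
Foot heads (stressed positions): 2, 4, 6.
End Rule Leftmost: primary stress on the leftmost head = syllable 2.
Secondary stress on 4, 6: dru.ˈso:.tro.ˌbim.gak.ˌsef.ke.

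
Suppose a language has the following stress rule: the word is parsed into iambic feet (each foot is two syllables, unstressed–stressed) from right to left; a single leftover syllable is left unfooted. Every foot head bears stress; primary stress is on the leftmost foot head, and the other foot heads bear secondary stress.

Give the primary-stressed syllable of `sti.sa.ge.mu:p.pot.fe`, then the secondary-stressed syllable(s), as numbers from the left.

primary 2, secondary 4, 6

Parse right to left into iambic (σˈσ) feet: (sti.ˈsa) (ge.ˈmu:p) (pot.ˈfe).
Foot heads (stressed positions): 2, 4, 6.
End Rule Leftmost: primary stress on the leftmost head = syllable 2.
Secondary stress on 4, 6: sti.ˈsa.ge.ˌmu:p.pot.ˌfe.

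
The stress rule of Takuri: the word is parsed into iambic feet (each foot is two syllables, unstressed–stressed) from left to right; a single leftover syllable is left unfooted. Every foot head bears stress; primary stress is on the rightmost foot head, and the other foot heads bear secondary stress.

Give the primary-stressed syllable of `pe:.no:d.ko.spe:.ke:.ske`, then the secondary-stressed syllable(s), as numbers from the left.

Parse left to right into iambic (σˈσ) feet: (pe:.ˈno:d) (ko.ˈspe:) (ke:.ˈske).
Foot heads (stressed positions): 2, 4, 6.
End Rule Rightmost: primary stress on the rightmost head = syllable 6.
Secondary stress on 2, 4: pe:.ˌno:d.ko.ˌspe:.ke:.ˈske.

primary 6, secondary 2, 4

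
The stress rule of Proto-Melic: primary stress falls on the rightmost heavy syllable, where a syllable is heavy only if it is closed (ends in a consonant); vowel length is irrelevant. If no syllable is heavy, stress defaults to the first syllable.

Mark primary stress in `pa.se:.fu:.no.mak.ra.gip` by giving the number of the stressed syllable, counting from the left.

Weights: 1 pa L, 2 se: L, 3 fu: L, 4 no L, 5 mak H, 6 ra L, 7 gip H.
Heavy syllables in the domain: 5, 7. The rightmost is syllable 7 (gip).
Primary stress: syllable 7 → pa.se:.fu:.no.mak.ra.ˈgip.

7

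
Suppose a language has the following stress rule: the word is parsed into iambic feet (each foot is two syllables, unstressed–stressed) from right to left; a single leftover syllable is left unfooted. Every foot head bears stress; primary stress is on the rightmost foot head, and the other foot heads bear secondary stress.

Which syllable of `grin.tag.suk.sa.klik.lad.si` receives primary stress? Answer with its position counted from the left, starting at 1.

Parse right to left into iambic (σˈσ) feet: grin (tag.ˈsuk) (sa.ˈklik) (lad.ˈsi). Syllable 1 is left unfooted.
Foot heads (stressed positions): 3, 5, 7.
End Rule Rightmost: primary stress on the rightmost head = syllable 7.
Primary stress: syllable 7 → grin.tag.suk.sa.klik.lad.ˈsi.

7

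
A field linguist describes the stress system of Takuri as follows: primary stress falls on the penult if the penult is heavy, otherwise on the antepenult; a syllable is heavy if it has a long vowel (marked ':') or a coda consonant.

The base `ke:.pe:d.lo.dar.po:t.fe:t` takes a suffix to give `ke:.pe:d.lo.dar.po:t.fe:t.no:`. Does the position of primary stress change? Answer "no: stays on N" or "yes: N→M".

Base `ke:.pe:d.lo.dar.po:t.fe:t` (6 syllables):
  Weights: 4 dar H, 5 po:t H, 6 fe:t H.
  The penult (syllable 5, po:t) is heavy, so it takes stress.
  → primary stress on syllable 5.
Suffixed `ke:.pe:d.lo.dar.po:t.fe:t.no:` (7 syllables):
  Weights: 5 po:t H, 6 fe:t H, 7 no: H.
  The penult (syllable 6, fe:t) is heavy, so it takes stress.
  → primary stress on syllable 6.

yes: 5→6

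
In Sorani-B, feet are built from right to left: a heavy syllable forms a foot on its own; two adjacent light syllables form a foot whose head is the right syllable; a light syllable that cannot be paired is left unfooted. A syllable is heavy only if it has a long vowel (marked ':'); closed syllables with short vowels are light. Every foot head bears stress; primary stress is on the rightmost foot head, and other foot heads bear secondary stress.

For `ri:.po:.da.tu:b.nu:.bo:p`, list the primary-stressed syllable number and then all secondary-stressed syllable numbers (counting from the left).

Weights: 1 ri: H, 2 po: H, 3 da L, 4 tu:b H, 5 nu: H, 6 bo:p H.
Parse right to left (heavy = foot alone; LL = one foot; stranded L unfooted): (ˈri:) (ˈpo:) da (ˈtu:b) (ˈnu:) (ˈbo:p).
Foot heads: 1, 2, 4, 5, 6.
Primary stress on the rightmost head = syllable 6.
Secondary stress on 1, 2, 4, 5: ˌri:.ˌpo:.da.ˌtu:b.ˌnu:.ˈbo:p.

primary 6, secondary 1, 2, 4, 5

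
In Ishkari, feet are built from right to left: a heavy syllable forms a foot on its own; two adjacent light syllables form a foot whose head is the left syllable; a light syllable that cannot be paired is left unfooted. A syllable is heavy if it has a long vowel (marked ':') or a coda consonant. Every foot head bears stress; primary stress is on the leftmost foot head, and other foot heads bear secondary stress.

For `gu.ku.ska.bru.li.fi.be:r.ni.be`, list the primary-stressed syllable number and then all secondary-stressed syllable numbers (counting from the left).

Weights: 1 gu L, 2 ku L, 3 ska L, 4 bru L, 5 li L, 6 fi L, 7 be:r H, 8 ni L, 9 be L.
Parse right to left (heavy = foot alone; LL = one foot; stranded L unfooted): (ˈgu.ku) (ˈska.bru) (ˈli.fi) (ˈbe:r) (ˈni.be).
Foot heads: 1, 3, 5, 7, 8.
Primary stress on the leftmost head = syllable 1.
Secondary stress on 3, 5, 7, 8: ˈgu.ku.ˌska.bru.ˌli.fi.ˌbe:r.ˌni.be.

primary 1, secondary 3, 5, 7, 8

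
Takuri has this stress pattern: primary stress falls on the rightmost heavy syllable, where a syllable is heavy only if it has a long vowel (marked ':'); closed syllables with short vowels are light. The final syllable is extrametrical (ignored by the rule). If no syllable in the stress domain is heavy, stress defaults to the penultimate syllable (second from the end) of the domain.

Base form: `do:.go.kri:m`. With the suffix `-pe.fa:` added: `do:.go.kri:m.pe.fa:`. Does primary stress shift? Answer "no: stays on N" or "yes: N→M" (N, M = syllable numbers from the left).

yes: 1→3

Base `do:.go.kri:m` (3 syllables):
  The final syllable (3, kri:m) is extrametrical; the stress domain is syllables 1–2.
  Weights: 1 do: H, 2 go L.
  Heavy syllables in the domain: 1. The rightmost is syllable 1 (do:).
  → primary stress on syllable 1.
Suffixed `do:.go.kri:m.pe.fa:` (5 syllables):
  The final syllable (5, fa:) is extrametrical; the stress domain is syllables 1–4.
  Weights: 1 do: H, 2 go L, 3 kri:m H, 4 pe L.
  Heavy syllables in the domain: 1, 3. The rightmost is syllable 3 (kri:m).
  → primary stress on syllable 3.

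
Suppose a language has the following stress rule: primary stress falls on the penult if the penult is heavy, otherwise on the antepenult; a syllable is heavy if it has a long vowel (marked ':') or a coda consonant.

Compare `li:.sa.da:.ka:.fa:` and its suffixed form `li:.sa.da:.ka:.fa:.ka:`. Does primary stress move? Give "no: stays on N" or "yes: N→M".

Base `li:.sa.da:.ka:.fa:` (5 syllables):
  Weights: 3 da: H, 4 ka: H, 5 fa: H.
  The penult (syllable 4, ka:) is heavy, so it takes stress.
  → primary stress on syllable 4.
Suffixed `li:.sa.da:.ka:.fa:.ka:` (6 syllables):
  Weights: 4 ka: H, 5 fa: H, 6 ka: H.
  The penult (syllable 5, fa:) is heavy, so it takes stress.
  → primary stress on syllable 5.

yes: 4→5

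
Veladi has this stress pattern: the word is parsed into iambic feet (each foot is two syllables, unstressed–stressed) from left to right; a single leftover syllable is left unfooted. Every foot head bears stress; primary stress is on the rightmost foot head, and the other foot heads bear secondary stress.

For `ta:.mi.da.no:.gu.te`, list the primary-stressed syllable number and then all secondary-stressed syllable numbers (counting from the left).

primary 6, secondary 2, 4

Parse left to right into iambic (σˈσ) feet: (ta:.ˈmi) (da.ˈno:) (gu.ˈte).
Foot heads (stressed positions): 2, 4, 6.
End Rule Rightmost: primary stress on the rightmost head = syllable 6.
Secondary stress on 2, 4: ta:.ˌmi.da.ˌno:.gu.ˈte.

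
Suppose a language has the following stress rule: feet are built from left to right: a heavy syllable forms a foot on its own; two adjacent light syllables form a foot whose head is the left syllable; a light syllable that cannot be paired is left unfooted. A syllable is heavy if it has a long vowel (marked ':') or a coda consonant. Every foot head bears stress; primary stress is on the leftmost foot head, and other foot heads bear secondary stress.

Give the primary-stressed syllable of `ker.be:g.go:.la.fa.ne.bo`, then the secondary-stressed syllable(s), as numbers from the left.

Weights: 1 ker H, 2 be:g H, 3 go: H, 4 la L, 5 fa L, 6 ne L, 7 bo L.
Parse left to right (heavy = foot alone; LL = one foot; stranded L unfooted): (ˈker) (ˈbe:g) (ˈgo:) (ˈla.fa) (ˈne.bo).
Foot heads: 1, 2, 3, 4, 6.
Primary stress on the leftmost head = syllable 1.
Secondary stress on 2, 3, 4, 6: ˈker.ˌbe:g.ˌgo:.ˌla.fa.ˌne.bo.

primary 1, secondary 2, 3, 4, 6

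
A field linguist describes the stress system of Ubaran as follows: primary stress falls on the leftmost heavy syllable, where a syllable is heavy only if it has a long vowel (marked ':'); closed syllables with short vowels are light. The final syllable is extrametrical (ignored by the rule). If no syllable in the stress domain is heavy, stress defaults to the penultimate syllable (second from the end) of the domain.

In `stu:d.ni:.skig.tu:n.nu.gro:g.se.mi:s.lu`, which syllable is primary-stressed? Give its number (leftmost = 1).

1

The final syllable (9, lu) is extrametrical; the stress domain is syllables 1–8.
Weights: 1 stu:d H, 2 ni: H, 3 skig L, 4 tu:n H, 5 nu L, 6 gro:g H, 7 se L, 8 mi:s H.
Heavy syllables in the domain: 1, 2, 4, 6, 8. The leftmost is syllable 1 (stu:d).
Primary stress: syllable 1 → ˈstu:d.ni:.skig.tu:n.nu.gro:g.se.mi:s.lu.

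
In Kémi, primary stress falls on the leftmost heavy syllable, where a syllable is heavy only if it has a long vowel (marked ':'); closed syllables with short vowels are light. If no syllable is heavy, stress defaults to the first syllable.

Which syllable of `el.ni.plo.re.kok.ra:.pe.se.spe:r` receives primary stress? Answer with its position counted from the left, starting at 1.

Weights: 1 el L, 2 ni L, 3 plo L, 4 re L, 5 kok L, 6 ra: H, 7 pe L, 8 se L, 9 spe:r H.
Heavy syllables in the domain: 6, 9. The leftmost is syllable 6 (ra:).
Primary stress: syllable 6 → el.ni.plo.re.kok.ˈra:.pe.se.spe:r.

6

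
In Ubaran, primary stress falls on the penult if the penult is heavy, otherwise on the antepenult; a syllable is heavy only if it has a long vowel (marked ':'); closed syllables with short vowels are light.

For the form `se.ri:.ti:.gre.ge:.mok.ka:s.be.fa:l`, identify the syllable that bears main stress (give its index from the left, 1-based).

Weights: 7 ka:s H, 8 be L, 9 fa:l H.
The penult (syllable 8, be) is light, so stress falls on the antepenult (syllable 7, ka:s).
Primary stress: syllable 7 → se.ri:.ti:.gre.ge:.mok.ˈka:s.be.fa:l.

7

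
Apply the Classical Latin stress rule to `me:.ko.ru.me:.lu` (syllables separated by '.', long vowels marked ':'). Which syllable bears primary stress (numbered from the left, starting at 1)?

4

Classical Latin: stress the penult if heavy (long vowel or closed), else the antepenult.
Weights: 3 ru L, 4 me: H, 5 lu L.
The penult (syllable 4, me:) is heavy, so it takes stress.
Stress on syllable 4: me:.ko.ru.ˈme:.lu.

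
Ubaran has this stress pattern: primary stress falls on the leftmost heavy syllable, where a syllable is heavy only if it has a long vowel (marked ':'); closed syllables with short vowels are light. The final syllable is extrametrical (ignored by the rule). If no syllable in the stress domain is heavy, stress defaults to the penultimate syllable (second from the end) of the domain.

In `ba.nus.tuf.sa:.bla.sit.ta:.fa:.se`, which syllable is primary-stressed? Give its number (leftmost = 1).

4

The final syllable (9, se) is extrametrical; the stress domain is syllables 1–8.
Weights: 1 ba L, 2 nus L, 3 tuf L, 4 sa: H, 5 bla L, 6 sit L, 7 ta: H, 8 fa: H.
Heavy syllables in the domain: 4, 7, 8. The leftmost is syllable 4 (sa:).
Primary stress: syllable 4 → ba.nus.tuf.ˈsa:.bla.sit.ta:.fa:.se.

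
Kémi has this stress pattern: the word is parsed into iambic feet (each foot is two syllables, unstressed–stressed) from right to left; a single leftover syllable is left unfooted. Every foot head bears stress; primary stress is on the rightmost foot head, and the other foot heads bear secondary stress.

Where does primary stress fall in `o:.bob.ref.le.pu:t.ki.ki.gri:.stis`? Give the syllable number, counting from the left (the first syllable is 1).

9

Parse right to left into iambic (σˈσ) feet: o: (bob.ˈref) (le.ˈpu:t) (ki.ˈki) (gri:.ˈstis). Syllable 1 is left unfooted.
Foot heads (stressed positions): 3, 5, 7, 9.
End Rule Rightmost: primary stress on the rightmost head = syllable 9.
Primary stress: syllable 9 → o:.bob.ref.le.pu:t.ki.ki.gri:.ˈstis.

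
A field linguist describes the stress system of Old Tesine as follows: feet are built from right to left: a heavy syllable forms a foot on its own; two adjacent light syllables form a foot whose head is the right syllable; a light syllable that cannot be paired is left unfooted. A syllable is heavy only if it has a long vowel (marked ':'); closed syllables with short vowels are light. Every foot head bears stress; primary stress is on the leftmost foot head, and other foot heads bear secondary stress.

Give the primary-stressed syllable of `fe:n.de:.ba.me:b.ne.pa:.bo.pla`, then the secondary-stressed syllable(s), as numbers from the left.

Weights: 1 fe:n H, 2 de: H, 3 ba L, 4 me:b H, 5 ne L, 6 pa: H, 7 bo L, 8 pla L.
Parse right to left (heavy = foot alone; LL = one foot; stranded L unfooted): (ˈfe:n) (ˈde:) ba (ˈme:b) ne (ˈpa:) (bo.ˈpla).
Foot heads: 1, 2, 4, 6, 8.
Primary stress on the leftmost head = syllable 1.
Secondary stress on 2, 4, 6, 8: ˈfe:n.ˌde:.ba.ˌme:b.ne.ˌpa:.bo.ˌpla.

primary 1, secondary 2, 4, 6, 8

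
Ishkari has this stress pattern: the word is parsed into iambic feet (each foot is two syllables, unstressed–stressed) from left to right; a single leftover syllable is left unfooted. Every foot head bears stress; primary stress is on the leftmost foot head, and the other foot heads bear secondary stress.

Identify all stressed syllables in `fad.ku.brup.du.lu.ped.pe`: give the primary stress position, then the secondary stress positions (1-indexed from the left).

Parse left to right into iambic (σˈσ) feet: (fad.ˈku) (brup.ˈdu) (lu.ˈped) pe. Syllable 7 is left unfooted.
Foot heads (stressed positions): 2, 4, 6.
End Rule Leftmost: primary stress on the leftmost head = syllable 2.
Secondary stress on 4, 6: fad.ˈku.brup.ˌdu.lu.ˌped.pe.

primary 2, secondary 4, 6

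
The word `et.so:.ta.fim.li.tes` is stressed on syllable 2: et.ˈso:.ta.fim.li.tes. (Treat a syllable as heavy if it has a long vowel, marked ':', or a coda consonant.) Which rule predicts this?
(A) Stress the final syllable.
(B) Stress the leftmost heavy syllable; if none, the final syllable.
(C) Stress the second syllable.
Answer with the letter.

C

Rule A → syllable 6 (observed: 2).
Rule B → syllable 1 (observed: 2).
Rule C → syllable 2 ✓.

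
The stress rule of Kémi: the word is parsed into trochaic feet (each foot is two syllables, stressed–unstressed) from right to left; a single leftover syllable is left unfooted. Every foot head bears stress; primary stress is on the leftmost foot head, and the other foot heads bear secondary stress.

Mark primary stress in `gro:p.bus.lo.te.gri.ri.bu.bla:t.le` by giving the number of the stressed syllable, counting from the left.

Parse right to left into trochaic (ˈσσ) feet: gro:p (ˈbus.lo) (ˈte.gri) (ˈri.bu) (ˈbla:t.le). Syllable 1 is left unfooted.
Foot heads (stressed positions): 2, 4, 6, 8.
End Rule Leftmost: primary stress on the leftmost head = syllable 2.
Primary stress: syllable 2 → gro:p.ˈbus.lo.te.gri.ri.bu.bla:t.le.

2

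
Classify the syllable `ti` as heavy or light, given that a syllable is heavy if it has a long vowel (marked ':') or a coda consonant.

`ti`: short vowel, open (no coda). Short vowel, open → light.

light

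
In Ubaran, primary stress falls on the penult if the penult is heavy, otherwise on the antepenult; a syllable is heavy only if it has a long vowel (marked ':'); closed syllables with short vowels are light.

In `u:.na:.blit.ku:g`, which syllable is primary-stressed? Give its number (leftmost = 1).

2

Weights: 2 na: H, 3 blit L, 4 ku:g H.
The penult (syllable 3, blit) is light, so stress falls on the antepenult (syllable 2, na:).
Primary stress: syllable 2 → u:.ˈna:.blit.ku:g.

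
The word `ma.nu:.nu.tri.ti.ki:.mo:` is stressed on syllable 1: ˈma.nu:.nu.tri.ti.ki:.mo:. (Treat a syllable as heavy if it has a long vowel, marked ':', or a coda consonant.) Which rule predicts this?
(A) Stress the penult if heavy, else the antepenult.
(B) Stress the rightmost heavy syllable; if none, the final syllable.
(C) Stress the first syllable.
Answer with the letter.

C

Rule A → syllable 6 (observed: 1).
Rule B → syllable 7 (observed: 1).
Rule C → syllable 1 ✓.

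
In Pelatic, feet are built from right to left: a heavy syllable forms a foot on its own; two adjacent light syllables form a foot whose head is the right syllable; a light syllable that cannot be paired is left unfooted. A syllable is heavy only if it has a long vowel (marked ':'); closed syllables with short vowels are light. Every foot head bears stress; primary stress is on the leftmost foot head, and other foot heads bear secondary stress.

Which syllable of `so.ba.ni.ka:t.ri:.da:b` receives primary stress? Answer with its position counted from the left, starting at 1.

Weights: 1 so L, 2 ba L, 3 ni L, 4 ka:t H, 5 ri: H, 6 da:b H.
Parse right to left (heavy = foot alone; LL = one foot; stranded L unfooted): so (ba.ˈni) (ˈka:t) (ˈri:) (ˈda:b).
Foot heads: 3, 4, 5, 6.
Primary stress on the leftmost head = syllable 3.
Primary stress: syllable 3 → so.ba.ˈni.ka:t.ri:.da:b.

3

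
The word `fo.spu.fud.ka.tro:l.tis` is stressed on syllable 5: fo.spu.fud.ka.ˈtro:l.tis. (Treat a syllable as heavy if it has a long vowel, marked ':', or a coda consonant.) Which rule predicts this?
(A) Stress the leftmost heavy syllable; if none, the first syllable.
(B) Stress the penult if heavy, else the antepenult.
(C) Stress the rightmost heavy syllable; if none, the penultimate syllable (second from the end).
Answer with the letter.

B

Rule A → syllable 3 (observed: 5).
Rule B → syllable 5 ✓.
Rule C → syllable 6 (observed: 5).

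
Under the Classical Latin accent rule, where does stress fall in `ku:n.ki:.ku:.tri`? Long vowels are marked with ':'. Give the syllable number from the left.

Classical Latin: stress the penult if heavy (long vowel or closed), else the antepenult.
Weights: 2 ki: H, 3 ku: H, 4 tri L.
The penult (syllable 3, ku:) is heavy, so it takes stress.
Stress on syllable 3: ku:n.ki:.ˈku:.tri.

3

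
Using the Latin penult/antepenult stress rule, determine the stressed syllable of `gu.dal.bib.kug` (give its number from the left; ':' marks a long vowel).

Classical Latin: stress the penult if heavy (long vowel or closed), else the antepenult.
Weights: 2 dal H, 3 bib H, 4 kug H.
The penult (syllable 3, bib) is heavy, so it takes stress.
Stress on syllable 3: gu.dal.ˈbib.kug.

3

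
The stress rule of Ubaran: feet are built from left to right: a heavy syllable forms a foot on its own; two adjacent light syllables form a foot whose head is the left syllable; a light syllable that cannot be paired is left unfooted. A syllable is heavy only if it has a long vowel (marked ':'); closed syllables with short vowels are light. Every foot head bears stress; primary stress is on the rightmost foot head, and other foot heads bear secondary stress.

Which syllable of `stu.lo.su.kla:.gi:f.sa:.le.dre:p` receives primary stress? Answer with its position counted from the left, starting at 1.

8

Weights: 1 stu L, 2 lo L, 3 su L, 4 kla: H, 5 gi:f H, 6 sa: H, 7 le L, 8 dre:p H.
Parse left to right (heavy = foot alone; LL = one foot; stranded L unfooted): (ˈstu.lo) su (ˈkla:) (ˈgi:f) (ˈsa:) le (ˈdre:p).
Foot heads: 1, 4, 5, 6, 8.
Primary stress on the rightmost head = syllable 8.
Primary stress: syllable 8 → stu.lo.su.kla:.gi:f.sa:.le.ˈdre:p.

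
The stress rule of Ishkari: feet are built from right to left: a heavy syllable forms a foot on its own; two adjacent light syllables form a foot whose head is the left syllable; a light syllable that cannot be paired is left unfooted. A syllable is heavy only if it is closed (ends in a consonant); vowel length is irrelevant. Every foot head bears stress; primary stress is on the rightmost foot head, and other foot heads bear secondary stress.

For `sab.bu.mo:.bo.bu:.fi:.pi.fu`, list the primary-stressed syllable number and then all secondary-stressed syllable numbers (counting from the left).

primary 7, secondary 1, 3, 5

Weights: 1 sab H, 2 bu L, 3 mo: L, 4 bo L, 5 bu: L, 6 fi: L, 7 pi L, 8 fu L.
Parse right to left (heavy = foot alone; LL = one foot; stranded L unfooted): (ˈsab) bu (ˈmo:.bo) (ˈbu:.fi:) (ˈpi.fu).
Foot heads: 1, 3, 5, 7.
Primary stress on the rightmost head = syllable 7.
Secondary stress on 1, 3, 5: ˌsab.bu.ˌmo:.bo.ˌbu:.fi:.ˈpi.fu.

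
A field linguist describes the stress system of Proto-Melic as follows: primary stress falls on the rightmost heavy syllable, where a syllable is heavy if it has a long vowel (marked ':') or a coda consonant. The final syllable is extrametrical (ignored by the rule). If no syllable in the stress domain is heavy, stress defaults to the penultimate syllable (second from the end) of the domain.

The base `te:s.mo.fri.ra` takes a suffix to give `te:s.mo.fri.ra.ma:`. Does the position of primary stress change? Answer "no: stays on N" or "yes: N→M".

Base `te:s.mo.fri.ra` (4 syllables):
  The final syllable (4, ra) is extrametrical; the stress domain is syllables 1–3.
  Weights: 1 te:s H, 2 mo L, 3 fri L.
  Heavy syllables in the domain: 1. The rightmost is syllable 1 (te:s).
  → primary stress on syllable 1.
Suffixed `te:s.mo.fri.ra.ma:` (5 syllables):
  The final syllable (5, ma:) is extrametrical; the stress domain is syllables 1–4.
  Weights: 1 te:s H, 2 mo L, 3 fri L, 4 ra L.
  Heavy syllables in the domain: 1. The rightmost is syllable 1 (te:s).
  → primary stress on syllable 1.

no: stays on 1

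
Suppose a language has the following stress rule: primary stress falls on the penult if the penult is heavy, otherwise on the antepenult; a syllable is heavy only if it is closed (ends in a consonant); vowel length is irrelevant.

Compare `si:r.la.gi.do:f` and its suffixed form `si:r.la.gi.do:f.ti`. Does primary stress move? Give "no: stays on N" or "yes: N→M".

Base `si:r.la.gi.do:f` (4 syllables):
  Weights: 2 la L, 3 gi L, 4 do:f H.
  The penult (syllable 3, gi) is light, so stress falls on the antepenult (syllable 2, la).
  → primary stress on syllable 2.
Suffixed `si:r.la.gi.do:f.ti` (5 syllables):
  Weights: 3 gi L, 4 do:f H, 5 ti L.
  The penult (syllable 4, do:f) is heavy, so it takes stress.
  → primary stress on syllable 4.

yes: 2→4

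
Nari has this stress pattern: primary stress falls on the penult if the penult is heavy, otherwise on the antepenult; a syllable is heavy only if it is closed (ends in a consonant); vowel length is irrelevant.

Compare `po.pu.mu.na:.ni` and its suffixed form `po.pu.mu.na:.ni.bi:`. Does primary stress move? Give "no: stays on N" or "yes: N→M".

yes: 3→4

Base `po.pu.mu.na:.ni` (5 syllables):
  Weights: 3 mu L, 4 na: L, 5 ni L.
  The penult (syllable 4, na:) is light, so stress falls on the antepenult (syllable 3, mu).
  → primary stress on syllable 3.
Suffixed `po.pu.mu.na:.ni.bi:` (6 syllables):
  Weights: 4 na: L, 5 ni L, 6 bi: L.
  The penult (syllable 5, ni) is light, so stress falls on the antepenult (syllable 4, na:).
  → primary stress on syllable 4.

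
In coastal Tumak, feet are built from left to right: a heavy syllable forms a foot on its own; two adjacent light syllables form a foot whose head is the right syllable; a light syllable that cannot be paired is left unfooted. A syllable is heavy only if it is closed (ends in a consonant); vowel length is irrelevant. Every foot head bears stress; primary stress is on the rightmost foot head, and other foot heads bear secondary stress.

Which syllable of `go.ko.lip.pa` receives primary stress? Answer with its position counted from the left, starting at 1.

3

Weights: 1 go L, 2 ko L, 3 lip H, 4 pa L.
Parse left to right (heavy = foot alone; LL = one foot; stranded L unfooted): (go.ˈko) (ˈlip) pa.
Foot heads: 2, 3.
Primary stress on the rightmost head = syllable 3.
Primary stress: syllable 3 → go.ko.ˈlip.pa.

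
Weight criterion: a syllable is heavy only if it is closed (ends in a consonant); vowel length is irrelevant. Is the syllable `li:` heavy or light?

light

`li:`: long vowel, open (no coda). Open (no coda) → light.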